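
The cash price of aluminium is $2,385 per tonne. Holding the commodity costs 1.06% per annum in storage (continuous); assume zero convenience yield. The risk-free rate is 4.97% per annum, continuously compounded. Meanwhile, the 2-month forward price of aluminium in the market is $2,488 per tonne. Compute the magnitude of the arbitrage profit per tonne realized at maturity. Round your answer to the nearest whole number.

$79 per tonne

Fair forward: F* = S·e^(carry·T), with carry = (r + u) = 0.0497 + 0.0106 = 0.0603
F* = 2385 · e^(0.0603 × 2/12) = 2385 · e^0.010050 = 2385 × 1.010101 = $2409.0909
Market $2488 > fair $2409.0909: forward overpriced → cash-and-carry (buy spot, short the forward).
At maturity, profit = |F_mkt − F*| = |2488 − 2409.0909| = $79 per tonne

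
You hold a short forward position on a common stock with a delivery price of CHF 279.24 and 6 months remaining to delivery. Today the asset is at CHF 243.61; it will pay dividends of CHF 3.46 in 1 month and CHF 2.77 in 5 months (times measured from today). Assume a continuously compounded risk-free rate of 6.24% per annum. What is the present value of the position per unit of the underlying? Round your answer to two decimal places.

PV(remaining dividends) I = 3.46·e^(−0.0624·1/12) + 2.77·e^(−0.0624·5/12) = 6.1410
Current forward F = (S − I)·e^(rT) = (243.61 − 6.1410)·e^(0.0624·6/12) = 237.4690 × 1.031692 = 244.9949
Value (long) = (F − K)·e^(−rT) = (244.9949 − 279.24) × 0.969282 = -33.1932
Short position value = −(long value) = CHF 33.19

CHF 33.19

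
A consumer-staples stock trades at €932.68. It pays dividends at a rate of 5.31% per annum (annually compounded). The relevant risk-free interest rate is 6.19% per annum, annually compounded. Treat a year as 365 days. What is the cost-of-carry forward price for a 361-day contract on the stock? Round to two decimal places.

F = S · (1+r)^T / (1+q)^T
= 932.68 × 1.061201 / 1.052503 = 932.68 × 1.008264
F = €940.39

€940.39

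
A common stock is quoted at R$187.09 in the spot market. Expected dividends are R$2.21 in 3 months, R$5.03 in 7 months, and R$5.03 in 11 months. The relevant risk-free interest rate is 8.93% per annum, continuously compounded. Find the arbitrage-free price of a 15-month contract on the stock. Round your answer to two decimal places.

R$196.25

PV(dividends) I = 2.21·e^(−0.0893·3/12) + 5.03·e^(−0.0893·7/12) + 5.03·e^(−0.0893·11/12)
I = 2.1612 + 4.7747 + 4.6347 = 11.5706
F = (S − I)·e^(rT) = (187.09 − 11.5706) · e^(0.0893·15/12)
= 175.5194 · e^0.111625 = 175.5194 × 1.118093 = R$196.25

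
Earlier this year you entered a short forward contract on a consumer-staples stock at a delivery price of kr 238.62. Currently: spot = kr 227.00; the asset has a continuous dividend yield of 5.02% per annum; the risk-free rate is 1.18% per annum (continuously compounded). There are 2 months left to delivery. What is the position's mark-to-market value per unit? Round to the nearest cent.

kr 13.04

Current fair forward for the remaining 2 months: F = S·e^((r − q)·T), (r − q) = 0.0118 − 0.0502 = -0.0384
F = 227.00 · e^(-0.0384 × 2/12) = 227.00 × 0.993620 = 225.5517
Value of long forward = (F − K)·e^(−rT) = (225.5517 − 238.62) · e^(−0.0118·2/12)
= -13.0683 × 0.998035 = -13.04
Short position value = −(long value) = kr 13.04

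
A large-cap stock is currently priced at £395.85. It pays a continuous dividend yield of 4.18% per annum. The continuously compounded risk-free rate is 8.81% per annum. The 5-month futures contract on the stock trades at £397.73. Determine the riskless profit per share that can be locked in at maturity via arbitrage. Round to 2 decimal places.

£5.83 per share

Fair futures: F* = S·e^(carry·T), with carry = (r − q) = 0.0881 − 0.0418 = 0.0463
F* = 395.85 · e^(0.0463 × 5/12) = 395.85 · e^0.019292 = 395.85 × 1.019479 = £403.5608
Market £397.73 < fair £403.5608: forward underpriced → reverse cash-and-carry (short spot, go long the forward).
At maturity, profit = |F_mkt − F*| = |397.73 − 403.5608| = £5.83 per share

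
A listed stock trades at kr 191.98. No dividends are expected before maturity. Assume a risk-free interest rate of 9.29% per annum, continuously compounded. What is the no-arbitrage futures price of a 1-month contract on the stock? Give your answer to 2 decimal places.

F = S·e^(rT) = 191.98 · e^(0.0929 × 1/12)
= 191.98 · e^0.007742 = 191.98 × 1.007772
F = kr 193.47

kr 193.47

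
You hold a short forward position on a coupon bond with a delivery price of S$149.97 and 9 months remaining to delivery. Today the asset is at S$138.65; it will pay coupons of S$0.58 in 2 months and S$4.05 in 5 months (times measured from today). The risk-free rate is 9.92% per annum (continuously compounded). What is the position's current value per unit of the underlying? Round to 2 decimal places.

PV(remaining coupons) I = 0.58·e^(−0.0992·2/12) + 4.05·e^(−0.0992·5/12) = 4.4565
Current forward F = (S − I)·e^(rT) = (138.65 − 4.4565)·e^(0.0992·9/12) = 134.1935 × 1.077238 = 144.5583
Value (long) = (F − K)·e^(−rT) = (144.5583 − 149.97) × 0.928300 = -5.0237
Short position value = −(long value) = S$5.02

S$5.02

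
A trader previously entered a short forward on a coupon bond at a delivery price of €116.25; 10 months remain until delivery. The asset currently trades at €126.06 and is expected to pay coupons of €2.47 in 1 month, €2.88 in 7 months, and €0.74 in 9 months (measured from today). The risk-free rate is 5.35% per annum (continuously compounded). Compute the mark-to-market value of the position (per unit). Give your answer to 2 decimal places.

PV(remaining coupons) I = 2.47·e^(−0.0535·1/12) + 2.88·e^(−0.0535·7/12) + 0.74·e^(−0.0535·9/12) = 5.9614
Current forward F = (S − I)·e^(rT) = (126.06 − 5.9614)·e^(0.0535·10/12) = 120.0986 × 1.045592 = 125.5741
Value (long) = (F − K)·e^(−rT) = (125.5741 − 116.25) × 0.956396 = 8.9175
Short position value = −(long value) = -€8.92

-€8.92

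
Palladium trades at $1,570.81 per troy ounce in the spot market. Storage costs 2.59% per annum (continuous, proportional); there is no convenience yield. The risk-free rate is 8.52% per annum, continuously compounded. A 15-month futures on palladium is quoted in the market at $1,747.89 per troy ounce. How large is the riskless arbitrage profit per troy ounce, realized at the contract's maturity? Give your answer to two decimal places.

$56.94 per troy ounce

Fair futures: F* = S·e^(carry·T), with carry = (r + u) = 0.0852 + 0.0259 = 0.1111
F* = 1570.81 · e^(0.1111 × 15/12) = 1570.81 · e^0.13887500 = 1570.81 × 1.14898047 = $1804.8300
Market $1747.89 < fair $1804.8300: forward underpriced → reverse cash-and-carry (short spot, go long the forward).
At maturity, profit = |F_mkt − F*| = |1747.89 − 1804.8300| = $56.94 per troy ounce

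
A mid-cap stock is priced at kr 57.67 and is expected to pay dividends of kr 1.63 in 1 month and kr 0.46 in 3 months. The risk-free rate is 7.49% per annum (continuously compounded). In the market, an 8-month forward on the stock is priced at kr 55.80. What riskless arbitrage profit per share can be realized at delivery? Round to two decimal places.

kr 2.65 per share

PV(dividends) I = 1.63·e^(−0.0749·1/12) + 0.46·e^(−0.0749·3/12) = 2.0713
Fair forward F* = (S − I)·e^(rT) = (57.67 − 2.0713)·e^0.049933 = 55.5987 × 1.051201 = 58.4454
Market kr 55.80 < fair 58.4454: forward underpriced → reverse cash-and-carry (short the stock, invest proceeds at r, pay the dividends, go long the forward).
Profit at T = |F_mkt − F*| = |55.80 − 58.4454| = kr 2.65 per share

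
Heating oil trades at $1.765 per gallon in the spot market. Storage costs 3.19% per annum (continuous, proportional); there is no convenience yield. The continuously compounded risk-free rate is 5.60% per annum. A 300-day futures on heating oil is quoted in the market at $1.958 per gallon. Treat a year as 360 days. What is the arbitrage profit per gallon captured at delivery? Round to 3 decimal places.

$0.059 per gallon

Fair futures: F* = S·e^(carry·T), with carry = (r + u) = 0.0560 + 0.0319 = 0.0879
F* = 1.765 · e^(0.0879 × 300/360) = 1.765 · e^0.073250 = 1.765 × 1.076000 = $1.8991
Market $1.958 > fair $1.8991: forward overpriced → cash-and-carry (buy spot, short the forward).
At maturity, profit = |F_mkt − F*| = |1.958 − 1.8991| = $0.059 per gallon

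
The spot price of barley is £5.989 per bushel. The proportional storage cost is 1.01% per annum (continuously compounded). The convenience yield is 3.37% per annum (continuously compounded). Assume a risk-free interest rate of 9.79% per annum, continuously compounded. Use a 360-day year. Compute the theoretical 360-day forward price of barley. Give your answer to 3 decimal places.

Net carry = r + u − y = 0.0979 + 0.0101 − 0.0337 = 0.0743
F = S·e^((r+u−y)T) = 5.989 · e^(0.0743 × 360/360) = 5.989 · e^0.074300
= 5.989 × 1.077130 = £6.451 per bushel

£6.451 per bushel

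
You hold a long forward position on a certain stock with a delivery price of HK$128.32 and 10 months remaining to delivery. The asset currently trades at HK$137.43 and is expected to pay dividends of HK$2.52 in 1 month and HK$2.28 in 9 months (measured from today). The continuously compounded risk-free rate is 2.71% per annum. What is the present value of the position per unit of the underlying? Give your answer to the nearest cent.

HK$7.23

PV(remaining dividends) I = 2.52·e^(−0.0271·1/12) + 2.28·e^(−0.0271·9/12) = 4.7484
Current forward F = (S − I)·e^(rT) = (137.43 − 4.7484)·e^(0.0271·10/12) = 132.6816 × 1.022840 = 135.7120
Value (long) = (F − K)·e^(−rT) = (135.7120 − 128.32) × 0.977670 = 7.2269
Value = HK$7.23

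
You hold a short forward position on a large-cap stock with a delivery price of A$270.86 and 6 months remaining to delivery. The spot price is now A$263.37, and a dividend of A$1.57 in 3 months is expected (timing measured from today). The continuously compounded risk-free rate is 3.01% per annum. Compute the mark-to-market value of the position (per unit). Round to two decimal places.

PV(remaining dividends) I = 1.57·e^(−0.0301·3/12) = 1.5582
Current forward F = (S − I)·e^(rT) = (263.37 − 1.5582)·e^(0.0301·6/12) = 261.8118 × 1.015164 = 265.7819
Value (long) = (F − K)·e^(−rT) = (265.7819 − 270.86) × 0.985063 = -5.0022
Short position value = −(long value) = A$5.00

A$5.00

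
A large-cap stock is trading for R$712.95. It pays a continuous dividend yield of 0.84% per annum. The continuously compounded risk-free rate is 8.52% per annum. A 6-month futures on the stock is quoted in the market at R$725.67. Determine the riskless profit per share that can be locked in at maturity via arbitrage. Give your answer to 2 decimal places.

Fair futures: F* = S·e^(carry·T), with carry = (r − q) = 0.0852 − 0.0084 = 0.0768
F* = 712.95 · e^(0.0768 × 6/12) = 712.95 · e^0.038400 = 712.95 × 1.039147 = R$740.8599
Market R$725.67 < fair R$740.8599: forward underpriced → reverse cash-and-carry (short spot, go long the forward).
At maturity, profit = |F_mkt − F*| = |725.67 − 740.8599| = R$15.19 per share

R$15.19 per share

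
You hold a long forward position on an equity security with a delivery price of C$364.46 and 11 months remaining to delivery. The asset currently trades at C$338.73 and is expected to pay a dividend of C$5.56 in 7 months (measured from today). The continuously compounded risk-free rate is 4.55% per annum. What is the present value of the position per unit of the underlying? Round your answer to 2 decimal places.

PV(remaining dividends) I = 5.56·e^(−0.0455·7/12) = 5.4144
Current forward F = (S − I)·e^(rT) = (338.73 − 5.4144)·e^(0.0455·11/12) = 333.3156 × 1.042590 = 347.5115
Value (long) = (F − K)·e^(−rT) = (347.5115 − 364.46) × 0.959149 = -16.2561
Value = -C$16.26

-C$16.26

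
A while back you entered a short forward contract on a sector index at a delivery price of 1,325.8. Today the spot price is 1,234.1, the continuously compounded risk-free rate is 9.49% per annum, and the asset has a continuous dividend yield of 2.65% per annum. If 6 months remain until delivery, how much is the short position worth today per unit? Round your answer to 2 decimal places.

Current fair forward for the remaining 6 months: F = S·e^((r − q)·T), (r − q) = 0.0949 − 0.0265 = 0.0684
F = 1234.1 · e^(0.0684 × 6/12) = 1234.1 × 1.03479154 = 1277.0362
Value of long forward = (F − K)·e^(−rT) = (1277.0362 − 1325.8) · e^(−0.0949·6/12)
= -48.7638 × 0.95365815 = -46.50
Short position value = −(long value) = 46.50

46.50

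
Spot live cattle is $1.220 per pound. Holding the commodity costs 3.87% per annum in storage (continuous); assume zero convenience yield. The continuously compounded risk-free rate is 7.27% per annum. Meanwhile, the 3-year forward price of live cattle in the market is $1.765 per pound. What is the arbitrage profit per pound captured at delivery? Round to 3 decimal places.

Fair forward: F* = S·e^(carry·T), with carry = (r + u) = 0.0727 + 0.0387 = 0.1114
F* = 1.220 · e^(0.1114 × 3) = 1.220 · e^0.334200 = 1.220 × 1.396822 = $1.7041
Market $1.765 > fair $1.7041: forward overpriced → cash-and-carry (buy spot, short the forward).
At maturity, profit = |F_mkt − F*| = |1.765 − 1.7041| = $0.061 per pound

$0.061 per pound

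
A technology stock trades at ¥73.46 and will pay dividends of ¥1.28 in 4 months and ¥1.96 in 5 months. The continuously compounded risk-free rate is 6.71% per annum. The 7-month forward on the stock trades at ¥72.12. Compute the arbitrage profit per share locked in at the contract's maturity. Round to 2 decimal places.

¥0.99 per share

PV(dividends) I = 1.28·e^(−0.0671·4/12) + 1.96·e^(−0.0671·5/12) = 3.1576
Fair forward F* = (S − I)·e^(rT) = (73.46 − 3.1576)·e^0.039142 = 70.3024 × 1.039918 = 73.1087
Market ¥72.12 < fair 73.1087: forward underpriced → reverse cash-and-carry (short the stock, invest proceeds at r, pay the dividends, go long the forward).
Profit at T = |F_mkt − F*| = |72.12 − 73.1087| = ¥0.99 per share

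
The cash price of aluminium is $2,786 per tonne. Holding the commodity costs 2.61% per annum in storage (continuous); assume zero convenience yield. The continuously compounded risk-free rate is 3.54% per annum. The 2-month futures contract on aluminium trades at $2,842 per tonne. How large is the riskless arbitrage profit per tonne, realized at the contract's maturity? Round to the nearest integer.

Fair futures: F* = S·e^(carry·T), with carry = (r + u) = 0.0354 + 0.0261 = 0.0615
F* = 2786 · e^(0.0615 × 2/12) = 2786 · e^0.010250 = 2786 × 1.010303 = $2814.7042
Market $2842 > fair $2814.7042: forward overpriced → cash-and-carry (buy spot, short the forward).
At maturity, profit = |F_mkt − F*| = |2842 − 2814.7042| = $27 per tonne

$27 per tonne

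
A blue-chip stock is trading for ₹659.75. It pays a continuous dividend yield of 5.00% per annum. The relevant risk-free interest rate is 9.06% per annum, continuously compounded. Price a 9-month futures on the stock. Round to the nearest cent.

F = S·e^((r − q)T) = 659.75 · e^((0.0906 − 0.0500) × 9/12)
= 659.75 · e^0.030450 = 659.75 × 1.030918
F = ₹680.15

₹680.15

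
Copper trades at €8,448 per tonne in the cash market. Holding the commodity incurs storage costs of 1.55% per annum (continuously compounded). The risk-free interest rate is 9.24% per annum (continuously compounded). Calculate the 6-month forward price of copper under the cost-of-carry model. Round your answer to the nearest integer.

Net carry = r + u − y = 0.0924 + 0.0155 − 0.0000 = 0.1079
F = S·e^((r+u−y)T) = 8448 · e^(0.1079 × 6/12) = 8448 · e^0.053950
= 8448 × 1.055432 = €8,916 per tonne

€8,916 per tonne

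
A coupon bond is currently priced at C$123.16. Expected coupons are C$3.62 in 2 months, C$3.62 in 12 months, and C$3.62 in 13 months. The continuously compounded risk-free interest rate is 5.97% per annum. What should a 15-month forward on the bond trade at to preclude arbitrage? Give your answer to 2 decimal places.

C$121.51

PV(coupons) I = 3.62·e^(−0.0597·2/12) + 3.62·e^(−0.0597·12/12) + 3.62·e^(−0.0597·13/12)
I = 3.5842 + 3.4102 + 3.3933 = 10.3877
F = (S − I)·e^(rT) = (123.16 − 10.3877) · e^(0.0597·15/12)
= 112.7723 · e^0.074625 = 112.7723 × 1.077480 = C$121.51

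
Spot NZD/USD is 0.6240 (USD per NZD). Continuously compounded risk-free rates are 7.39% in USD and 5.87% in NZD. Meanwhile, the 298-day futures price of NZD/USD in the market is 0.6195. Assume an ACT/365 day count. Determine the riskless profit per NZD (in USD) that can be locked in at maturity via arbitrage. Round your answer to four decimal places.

Fair futures: F* = S·e^(carry·T), with carry = (r_USD − r_NZD) = 0.0739 − 0.0587 = 0.0152
F* = 0.6240 · e^(0.0152 × 298/365) = 0.6240 · e^0.012410 = 0.6240 × 1.012487 = 0.6318
Market 0.6195 < fair 0.6318: forward underpriced → reverse cash-and-carry (short spot, go long the forward).
At maturity, profit = |F_mkt − F*| = |0.6195 − 0.6318| = 0.0123 per NZD (in USD)

0.0123 per NZD (in USD)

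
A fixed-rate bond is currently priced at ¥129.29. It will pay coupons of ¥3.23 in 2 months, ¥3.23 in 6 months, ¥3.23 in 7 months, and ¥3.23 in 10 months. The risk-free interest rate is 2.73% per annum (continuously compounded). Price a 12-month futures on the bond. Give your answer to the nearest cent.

¥119.78

PV(coupons) I = 3.23·e^(−0.0273·2/12) + 3.23·e^(−0.0273·6/12) + 3.23·e^(−0.0273·7/12) + 3.23·e^(−0.0273·10/12)
I = 3.2153 + 3.1862 + 3.1790 + 3.1573 = 12.7378
F = (S − I)·e^(rT) = (129.29 − 12.7378) · e^(0.0273·12/12)
= 116.5522 · e^0.027300 = 116.5522 × 1.027676 = ¥119.78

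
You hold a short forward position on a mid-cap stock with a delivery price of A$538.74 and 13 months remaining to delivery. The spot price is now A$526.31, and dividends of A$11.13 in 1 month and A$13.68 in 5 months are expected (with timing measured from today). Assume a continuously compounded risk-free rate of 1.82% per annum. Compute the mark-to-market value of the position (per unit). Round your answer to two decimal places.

PV(remaining dividends) I = 11.13·e^(−0.0182·1/12) + 13.68·e^(−0.0182·5/12) = 24.6898
Current forward F = (S − I)·e^(rT) = (526.31 − 24.6898)·e^(0.0182·13/12) = 501.6202 × 1.019912 = 511.6085
Value (long) = (F − K)·e^(−rT) = (511.6085 − 538.74) × 0.980476 = -26.6018
Short position value = −(long value) = A$26.60

A$26.60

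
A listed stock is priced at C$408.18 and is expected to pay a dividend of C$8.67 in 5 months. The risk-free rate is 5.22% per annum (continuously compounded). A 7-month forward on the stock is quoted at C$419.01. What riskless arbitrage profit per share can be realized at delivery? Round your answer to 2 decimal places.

PV(dividends) I = 8.67·e^(−0.0522·5/12) = 8.4835
Fair forward F* = (S − I)·e^(rT) = (408.18 − 8.4835)·e^0.030450 = 399.6965 × 1.030918 = 412.0543
Market C$419.01 > fair 412.0543: forward overpriced → cash-and-carry (borrow at r, buy the stock and collect the dividends, short the forward).
Profit at T = |F_mkt − F*| = |419.01 − 412.0543| = C$6.96 per share

C$6.96 per share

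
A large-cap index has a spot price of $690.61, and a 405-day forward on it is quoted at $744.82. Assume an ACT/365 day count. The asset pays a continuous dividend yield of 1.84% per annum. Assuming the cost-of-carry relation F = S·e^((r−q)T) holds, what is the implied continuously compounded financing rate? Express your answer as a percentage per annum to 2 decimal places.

From F = S·e^((r−q)T): (r − q) = ln(F/S)/T
ln(744.82/690.61) = ln(1.078496) = 0.075567
(r − q) = 0.075567 / (405/365) = 0.068104
r = ln(F/S)/T + q = 0.068104 + 0.0184 = 0.086504
r = 8.65%

8.65%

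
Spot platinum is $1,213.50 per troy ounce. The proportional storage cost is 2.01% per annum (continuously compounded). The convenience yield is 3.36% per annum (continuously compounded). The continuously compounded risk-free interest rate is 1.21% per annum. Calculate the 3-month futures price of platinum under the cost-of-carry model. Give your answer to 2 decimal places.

$1,213.08 per troy ounce

Net carry = r + u − y = 0.0121 + 0.0201 − 0.0336 = -0.0014
F = S·e^((r+u−y)T) = 1213.50 · e^(-0.0014 × 3/12) = 1213.50 · e^-0.00035000
= 1213.50 × 0.99965006 = $1,213.08 per troy ounce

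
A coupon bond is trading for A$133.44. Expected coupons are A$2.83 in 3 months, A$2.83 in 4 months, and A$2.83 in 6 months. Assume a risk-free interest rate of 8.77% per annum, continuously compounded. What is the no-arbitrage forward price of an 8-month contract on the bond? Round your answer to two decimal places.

A$132.75

PV(coupons) I = 2.83·e^(−0.0877·3/12) + 2.83·e^(−0.0877·4/12) + 2.83·e^(−0.0877·6/12)
I = 2.7686 + 2.7485 + 2.7086 = 8.2257
F = (S − I)·e^(rT) = (133.44 − 8.2257) · e^(0.0877·8/12)
= 125.2143 · e^0.058467 = 125.2143 × 1.060210 = A$132.75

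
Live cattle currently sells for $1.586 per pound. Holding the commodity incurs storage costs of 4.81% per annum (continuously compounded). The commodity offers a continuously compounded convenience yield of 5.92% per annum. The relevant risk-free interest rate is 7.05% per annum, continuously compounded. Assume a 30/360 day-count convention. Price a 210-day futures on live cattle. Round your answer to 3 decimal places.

$1.642 per pound

Net carry = r + u − y = 0.0705 + 0.0481 − 0.0592 = 0.0594
F = S·e^((r+u−y)T) = 1.586 · e^(0.0594 × 210/360) = 1.586 · e^0.034650
= 1.586 × 1.035257 = $1.642 per pound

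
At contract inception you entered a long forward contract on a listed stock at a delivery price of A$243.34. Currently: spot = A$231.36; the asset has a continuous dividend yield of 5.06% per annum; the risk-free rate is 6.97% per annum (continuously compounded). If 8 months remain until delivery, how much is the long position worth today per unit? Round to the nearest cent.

Current fair forward for the remaining 8 months: F = S·e^((r − q)·T), (r − q) = 0.0697 − 0.0506 = 0.0191
F = 231.36 · e^(0.0191 × 8/12) = 231.36 × 1.012815 = 234.3249
Value of long forward = (F − K)·e^(−rT) = (234.3249 − 243.34) · e^(−0.0697·8/12)
= -9.0151 × 0.954596 = -8.61

-A$8.61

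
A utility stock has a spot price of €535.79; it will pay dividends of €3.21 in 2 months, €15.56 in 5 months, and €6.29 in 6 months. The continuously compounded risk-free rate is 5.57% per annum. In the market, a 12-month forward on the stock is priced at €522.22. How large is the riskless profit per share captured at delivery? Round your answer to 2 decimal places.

€18.36 per share

PV(dividends) I = 3.21·e^(−0.0557·2/12) + 15.56·e^(−0.0557·5/12) + 6.29·e^(−0.0557·6/12) = 24.5006
Fair forward F* = (S − I)·e^(rT) = (535.79 − 24.5006)·e^0.055700 = 511.2894 × 1.057280 = 540.5761
Market €522.22 < fair 540.5761: forward underpriced → reverse cash-and-carry (short the stock, invest proceeds at r, pay the dividends, go long the forward).
Profit at T = |F_mkt − F*| = |522.22 − 540.5761| = €18.36 per share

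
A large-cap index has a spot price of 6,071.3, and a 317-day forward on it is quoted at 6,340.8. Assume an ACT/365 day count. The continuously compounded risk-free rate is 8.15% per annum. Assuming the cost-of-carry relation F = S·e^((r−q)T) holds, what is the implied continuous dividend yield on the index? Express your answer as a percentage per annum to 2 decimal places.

3.15%

From F = S·e^((r−q)T): (r − q) = ln(F/S)/T
ln(6340.8/6071.3) = ln(1.044389) = 0.043432
(r − q) = 0.043432 / (317/365) = 0.050008
q = r − ln(F/S)/T = 0.0815 − 0.050008 = 0.031492
q = 3.15%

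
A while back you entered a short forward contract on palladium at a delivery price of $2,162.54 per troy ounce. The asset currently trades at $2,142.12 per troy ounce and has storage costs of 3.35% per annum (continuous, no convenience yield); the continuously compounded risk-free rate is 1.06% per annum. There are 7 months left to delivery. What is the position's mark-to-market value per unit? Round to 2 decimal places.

-$35.18 per troy ounce

Current fair forward for the remaining 7 months: F = S·e^((r + u)·T), (r + u) = 0.0106 + 0.0335 = 0.0441
F = 2142.12 · e^(0.0441 × 7/12) = 2142.12 × 1.02605874 = 2197.9409
Value of long forward = (F − K)·e^(−rT) = (2197.9409 − 2162.54) · e^(−0.0106·7/12)
= 35.4009 × 0.99383574 = 35.18
Short position value = −(long value) = -$35.18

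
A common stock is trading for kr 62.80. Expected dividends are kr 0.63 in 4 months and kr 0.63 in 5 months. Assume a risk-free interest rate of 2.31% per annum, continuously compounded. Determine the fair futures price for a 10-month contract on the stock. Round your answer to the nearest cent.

PV(dividends) I = 0.63·e^(−0.0231·4/12) + 0.63·e^(−0.0231·5/12)
I = 0.6252 + 0.6240 = 1.2492
F = (S − I)·e^(rT) = (62.80 − 1.2492) · e^(0.0231·10/12)
= 61.5508 · e^0.019250 = 61.5508 × 1.019436 = kr 62.75

kr 62.75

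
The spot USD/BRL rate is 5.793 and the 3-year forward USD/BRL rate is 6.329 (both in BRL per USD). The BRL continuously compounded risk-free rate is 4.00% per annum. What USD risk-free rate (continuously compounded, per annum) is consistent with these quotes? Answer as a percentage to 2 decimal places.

1.05%

F = S·e^((r_BRL − r_USD)T) ⇒ r_USD = r_BRL − ln(F/S)/T
ln(6.329/5.793) = 0.088492; /(3) = 0.029497
r_USD = 0.0400 − 0.029497 = 0.010503
r_USD = 1.05%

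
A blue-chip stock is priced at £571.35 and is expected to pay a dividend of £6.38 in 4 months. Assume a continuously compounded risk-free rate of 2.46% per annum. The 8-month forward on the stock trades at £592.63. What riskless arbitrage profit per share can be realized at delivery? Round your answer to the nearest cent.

PV(dividends) I = 6.38·e^(−0.0246·4/12) = 6.3279
Fair forward F* = (S − I)·e^(rT) = (571.35 − 6.3279)·e^0.016400 = 565.0221 × 1.016535 = 574.3647
Market £592.63 > fair 574.3647: forward overpriced → cash-and-carry (borrow at r, buy the stock and collect the dividends, short the forward).
Profit at T = |F_mkt − F*| = |592.63 − 574.3647| = £18.27 per share

£18.27 per share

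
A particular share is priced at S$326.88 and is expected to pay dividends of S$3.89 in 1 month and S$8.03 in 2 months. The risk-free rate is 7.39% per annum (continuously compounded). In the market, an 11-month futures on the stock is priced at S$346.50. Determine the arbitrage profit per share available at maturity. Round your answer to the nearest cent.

PV(dividends) I = 3.89·e^(−0.0739·1/12) + 8.03·e^(−0.0739·2/12) = 11.7978
Fair futures F* = (S − I)·e^(rT) = (326.88 − 11.7978)·e^0.067742 = 315.0822 × 1.070089 = 337.1660
Market S$346.50 > fair 337.1660: forward overpriced → cash-and-carry (borrow at r, buy the stock and collect the dividends, short the forward).
Profit at T = |F_mkt − F*| = |346.50 − 337.1660| = S$9.33 per share

S$9.33 per share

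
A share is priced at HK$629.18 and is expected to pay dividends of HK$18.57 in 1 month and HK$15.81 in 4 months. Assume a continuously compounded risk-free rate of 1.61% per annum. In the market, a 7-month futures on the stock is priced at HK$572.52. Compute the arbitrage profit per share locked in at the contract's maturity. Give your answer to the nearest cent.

PV(dividends) I = 18.57·e^(−0.0161·1/12) + 15.81·e^(−0.0161·4/12) = 34.2705
Fair futures F* = (S − I)·e^(rT) = (629.18 − 34.2705)·e^0.009392 = 594.9095 × 1.009436 = 600.5231
Market HK$572.52 < fair 600.5231: forward underpriced → reverse cash-and-carry (short the stock, invest proceeds at r, pay the dividends, go long the forward).
Profit at T = |F_mkt − F*| = |572.52 − 600.5231| = HK$28.00 per share

HK$28.00 per share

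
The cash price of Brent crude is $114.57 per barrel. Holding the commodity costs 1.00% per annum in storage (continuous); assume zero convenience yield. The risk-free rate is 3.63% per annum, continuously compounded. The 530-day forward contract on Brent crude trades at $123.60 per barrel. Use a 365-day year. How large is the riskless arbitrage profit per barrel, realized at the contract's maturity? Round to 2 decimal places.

$1.06 per barrel

Fair forward: F* = S·e^(carry·T), with carry = (r + u) = 0.0363 + 0.0100 = 0.0463
F* = 114.57 · e^(0.0463 × 530/365) = 114.57 · e^0.067230 = 114.57 × 1.069541 = $122.5373
Market $123.60 > fair $122.5373: forward overpriced → cash-and-carry (buy spot, short the forward).
At maturity, profit = |F_mkt − F*| = |123.60 − 122.5373| = $1.06 per barrel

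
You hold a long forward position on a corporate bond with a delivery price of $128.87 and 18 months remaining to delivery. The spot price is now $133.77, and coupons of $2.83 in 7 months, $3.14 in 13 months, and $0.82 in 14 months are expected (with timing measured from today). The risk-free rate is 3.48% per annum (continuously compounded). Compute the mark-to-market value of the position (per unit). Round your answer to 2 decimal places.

PV(remaining coupons) I = 2.83·e^(−0.0348·7/12) + 3.14·e^(−0.0348·13/12) + 0.82·e^(−0.0348·14/12) = 6.5843
Current forward F = (S − I)·e^(rT) = (133.77 − 6.5843)·e^(0.0348·18/12) = 127.1857 × 1.053586 = 134.0011
Value (long) = (F − K)·e^(−rT) = (134.0011 − 128.87) × 0.949139 = 4.8701
Value = $4.87

$4.87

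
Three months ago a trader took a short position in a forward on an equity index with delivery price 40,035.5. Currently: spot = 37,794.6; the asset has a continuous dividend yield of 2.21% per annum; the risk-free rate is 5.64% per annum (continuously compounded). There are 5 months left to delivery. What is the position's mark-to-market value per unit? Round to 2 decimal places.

Current fair forward for the remaining 5 months: F = S·e^((r − q)·T), (r − q) = 0.0564 − 0.0221 = 0.0343
F = 37794.6 · e^(0.0343 × 5/12) = 37794.6 × 1.01439428 = 38338.6261
Value of long forward = (F − K)·e^(−rT) = (38338.6261 − 40035.5) · e^(−0.0564·5/12)
= -1696.8739 × 0.97677397 = -1657.46
Short position value = −(long value) = 1657.46

1657.46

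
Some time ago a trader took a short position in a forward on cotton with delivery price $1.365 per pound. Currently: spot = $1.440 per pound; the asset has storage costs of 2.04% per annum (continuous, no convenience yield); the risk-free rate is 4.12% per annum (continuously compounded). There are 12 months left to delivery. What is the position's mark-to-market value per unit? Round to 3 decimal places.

Current fair forward for the remaining 12 months: F = S·e^((r + u)·T), (r + u) = 0.0412 + 0.0204 = 0.0616
F = 1.440 · e^(0.0616 × 12/12) = 1.440 × 1.063537 = 1.5315
Value of long forward = (F − K)·e^(−rT) = (1.5315 − 1.365) · e^(−0.0412·12/12)
= 0.1665 × 0.959637 = 0.160
Short position value = −(long value) = -$0.160

-$0.160 per pound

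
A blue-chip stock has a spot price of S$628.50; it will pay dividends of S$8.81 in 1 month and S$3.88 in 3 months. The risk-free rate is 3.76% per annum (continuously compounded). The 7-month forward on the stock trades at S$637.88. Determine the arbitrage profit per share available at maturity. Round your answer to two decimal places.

S$8.35 per share

PV(dividends) I = 8.81·e^(−0.0376·1/12) + 3.88·e^(−0.0376·3/12) = 12.6261
Fair forward F* = (S − I)·e^(rT) = (628.50 − 12.6261)·e^0.021933 = 615.8739 × 1.022175 = 629.5309
Market S$637.88 > fair 629.5309: forward overpriced → cash-and-carry (borrow at r, buy the stock and collect the dividends, short the forward).
Profit at T = |F_mkt − F*| = |637.88 − 629.5309| = S$8.35 per share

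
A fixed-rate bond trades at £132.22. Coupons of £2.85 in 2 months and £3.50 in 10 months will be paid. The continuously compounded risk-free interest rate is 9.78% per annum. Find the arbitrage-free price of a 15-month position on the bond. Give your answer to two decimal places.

PV(coupons) I = 2.85·e^(−0.0978·2/12) + 3.50·e^(−0.0978·10/12)
I = 2.8039 + 3.2261 = 6.0300
F = (S − I)·e^(rT) = (132.22 − 6.0300) · e^(0.0978·15/12)
= 126.1900 · e^0.122250 = 126.1900 × 1.130037 = £142.60

£142.60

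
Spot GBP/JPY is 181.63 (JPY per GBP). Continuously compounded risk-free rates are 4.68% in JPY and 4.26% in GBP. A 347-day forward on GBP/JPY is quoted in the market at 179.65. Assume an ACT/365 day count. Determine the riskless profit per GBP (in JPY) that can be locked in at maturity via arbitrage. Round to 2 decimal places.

Fair forward: F* = S·e^(carry·T), with carry = (r_JPY − r_GBP) = 0.0468 − 0.0426 = 0.0042
F* = 181.63 · e^(0.0042 × 347/365) = 181.63 · e^0.003993 = 181.63 × 1.004001 = 182.3567
Market 179.65 < fair 182.3567: forward underpriced → reverse cash-and-carry (short spot, go long the forward).
At maturity, profit = |F_mkt − F*| = |179.65 − 182.3567| = 2.71 per GBP (in JPY)

2.71 per GBP (in JPY)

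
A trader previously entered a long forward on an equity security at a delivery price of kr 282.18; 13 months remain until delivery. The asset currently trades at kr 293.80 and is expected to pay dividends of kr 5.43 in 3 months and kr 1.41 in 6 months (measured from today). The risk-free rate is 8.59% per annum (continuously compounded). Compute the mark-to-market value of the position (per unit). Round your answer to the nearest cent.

kr 30.03

PV(remaining dividends) I = 5.43·e^(−0.0859·3/12) + 1.41·e^(−0.0859·6/12) = 6.6654
Current forward F = (S − I)·e^(rT) = (293.80 − 6.6654)·e^(0.0859·13/12) = 287.1346 × 1.097526 = 315.1377
Value (long) = (F − K)·e^(−rT) = (315.1377 − 282.18) × 0.911140 = 30.0291
Value = kr 30.03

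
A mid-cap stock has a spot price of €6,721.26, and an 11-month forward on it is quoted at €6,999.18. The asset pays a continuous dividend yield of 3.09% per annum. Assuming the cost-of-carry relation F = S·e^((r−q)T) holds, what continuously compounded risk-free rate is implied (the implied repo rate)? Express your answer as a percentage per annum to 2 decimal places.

7.51%

From F = S·e^((r−q)T): (r − q) = ln(F/S)/T
ln(6999.18/6721.26) = ln(1.041349) = 0.040517
(r − q) = 0.040517 / (11/12) = 0.044200
r = ln(F/S)/T + q = 0.044200 + 0.0309 = 0.075100
r = 7.51%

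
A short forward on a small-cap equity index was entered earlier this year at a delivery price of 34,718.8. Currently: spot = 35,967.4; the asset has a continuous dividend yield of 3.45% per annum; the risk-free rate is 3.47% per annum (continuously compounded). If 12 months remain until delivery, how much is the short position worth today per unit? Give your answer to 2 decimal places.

-1212.97

Current fair forward for the remaining 12 months: F = S·e^((r − q)·T), (r − q) = 0.0347 − 0.0345 = 0.0002
F = 35967.4 · e^(0.0002 × 12/12) = 35967.4 × 1.00020002 = 35974.5942
Value of long forward = (F − K)·e^(−rT) = (35974.5942 − 34718.8) · e^(−0.0347·12/12)
= 1255.7942 × 0.96589514 = 1212.97
Short position value = −(long value) = -1212.97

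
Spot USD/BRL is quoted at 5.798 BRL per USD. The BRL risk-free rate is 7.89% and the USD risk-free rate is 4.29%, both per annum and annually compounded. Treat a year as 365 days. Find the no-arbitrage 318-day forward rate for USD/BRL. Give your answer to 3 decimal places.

By covered interest parity, F = S · (1+r_BRL)^T / (1+r_USD)^T
= 5.798 × 1.068401 / 1.037274 = 5.798 × 1.030008
F = 5.972 BRL per USD

5.972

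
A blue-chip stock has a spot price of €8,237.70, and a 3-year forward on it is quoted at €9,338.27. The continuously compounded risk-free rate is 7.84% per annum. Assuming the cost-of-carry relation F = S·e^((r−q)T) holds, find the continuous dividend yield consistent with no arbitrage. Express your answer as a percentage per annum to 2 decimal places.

From F = S·e^((r−q)T): (r − q) = ln(F/S)/T
ln(9338.27/8237.70) = ln(1.133602) = 0.125400
(r − q) = 0.125400 / (3) = 0.041800
q = r − ln(F/S)/T = 0.0784 − 0.041800 = 0.036600
q = 3.66%

3.66%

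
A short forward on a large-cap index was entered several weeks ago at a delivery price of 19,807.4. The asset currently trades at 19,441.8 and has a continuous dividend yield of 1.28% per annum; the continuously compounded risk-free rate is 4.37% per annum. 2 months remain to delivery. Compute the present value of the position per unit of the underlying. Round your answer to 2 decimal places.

263.29

Current fair forward for the remaining 2 months: F = S·e^((r − q)·T), (r − q) = 0.0437 − 0.0128 = 0.0309
F = 19441.8 · e^(0.0309 × 2/12) = 19441.8 × 1.00516328 = 19542.1835
Value of long forward = (F − K)·e^(−rT) = (19542.1835 − 19807.4) · e^(−0.0437·2/12)
= -265.2165 × 0.99274313 = -263.29
Short position value = −(long value) = 263.29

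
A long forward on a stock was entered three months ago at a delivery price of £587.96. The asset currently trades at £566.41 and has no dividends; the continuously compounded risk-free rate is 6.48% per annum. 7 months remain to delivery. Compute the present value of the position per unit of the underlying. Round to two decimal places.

£0.26

Current fair forward for the remaining 7 months: F = S·e^(r·T), r = 0.0648
F = 566.41 · e^(0.0648 × 7/12) = 566.41 × 1.038524 = 588.2304
Value of long forward = (F − K)·e^(−rT) = (588.2304 − 587.96) · e^(−0.0648·7/12)
= 0.2704 × 0.962906 = 0.26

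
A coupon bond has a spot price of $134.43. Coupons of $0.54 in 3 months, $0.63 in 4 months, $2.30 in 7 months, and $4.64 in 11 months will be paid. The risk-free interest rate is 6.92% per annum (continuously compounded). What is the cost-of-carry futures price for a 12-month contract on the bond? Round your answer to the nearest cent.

PV(coupons) I = 0.54·e^(−0.0692·3/12) + 0.63·e^(−0.0692·4/12) + 2.30·e^(−0.0692·7/12) + 4.64·e^(−0.0692·11/12)
I = 0.5307 + 0.6156 + 2.2090 + 4.3548 = 7.7101
F = (S − I)·e^(rT) = (134.43 − 7.7101) · e^(0.0692·12/12)
= 126.7199 · e^0.069200 = 126.7199 × 1.071651 = $135.80

$135.80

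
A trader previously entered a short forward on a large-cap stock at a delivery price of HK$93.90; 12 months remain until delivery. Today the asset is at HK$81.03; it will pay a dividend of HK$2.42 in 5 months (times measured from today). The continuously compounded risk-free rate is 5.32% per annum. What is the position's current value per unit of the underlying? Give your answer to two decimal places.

HK$10.37

PV(remaining dividends) I = 2.42·e^(−0.0532·5/12) = 2.3669
Current forward F = (S − I)·e^(rT) = (81.03 − 2.3669)·e^(0.0532·12/12) = 78.6631 × 1.054641 = 82.9613
Value (long) = (F − K)·e^(−rT) = (82.9613 − 93.90) × 0.948190 = -10.3720
Short position value = −(long value) = HK$10.37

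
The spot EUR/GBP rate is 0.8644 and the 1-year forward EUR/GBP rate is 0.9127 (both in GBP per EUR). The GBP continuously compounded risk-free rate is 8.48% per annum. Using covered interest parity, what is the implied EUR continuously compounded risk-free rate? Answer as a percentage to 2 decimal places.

3.04%

F = S·e^((r_GBP − r_EUR)T) ⇒ r_EUR = r_GBP − ln(F/S)/T
ln(0.9127/0.8644) = 0.054372; /(12/12) = 0.054372
r_EUR = 0.0848 − 0.054372 = 0.030428
r_EUR = 3.04%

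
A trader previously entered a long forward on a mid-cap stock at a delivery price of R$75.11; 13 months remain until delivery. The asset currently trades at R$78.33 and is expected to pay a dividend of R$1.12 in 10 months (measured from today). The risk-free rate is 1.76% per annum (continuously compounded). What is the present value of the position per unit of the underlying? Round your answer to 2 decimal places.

PV(remaining dividends) I = 1.12·e^(−0.0176·10/12) = 1.1037
Current forward F = (S − I)·e^(rT) = (78.33 − 1.1037)·e^(0.0176·13/12) = 77.2263 × 1.019250 = 78.7129
Value (long) = (F − K)·e^(−rT) = (78.7129 − 75.11) × 0.981114 = 3.5349
Value = R$3.53

R$3.53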